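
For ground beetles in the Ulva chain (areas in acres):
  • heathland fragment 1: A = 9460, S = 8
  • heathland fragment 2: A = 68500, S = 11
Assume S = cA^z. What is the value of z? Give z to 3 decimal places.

0.161

Taking logs: ln S = ln c + z ln A, so z = (ln S₂ − ln S₁)/(ln A₂ − ln A₁).
z = ln(11/8) / ln(68500/9460) = ln(1.375) / ln(7.241) = 0.3185 / 1.9798 = 0.1609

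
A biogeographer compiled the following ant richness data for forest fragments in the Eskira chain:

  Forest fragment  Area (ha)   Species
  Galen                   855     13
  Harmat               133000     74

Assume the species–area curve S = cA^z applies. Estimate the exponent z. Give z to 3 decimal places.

Taking logs: ln S = ln c + z ln A, so z = (ln S₂ − ln S₁)/(ln A₂ − ln A₁).
z = ln(74/13) / ln(133000/855) = ln(5.692) / ln(155.6) = 1.7391 / 5.0470 = 0.3446

0.345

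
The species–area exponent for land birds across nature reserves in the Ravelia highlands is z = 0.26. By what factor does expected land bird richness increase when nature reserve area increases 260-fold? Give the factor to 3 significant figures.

4.25

S₂/S₁ = (A₂/A₁)^z = 260^0.26
ln(S₂/S₁) = 0.26 × ln 260 = 0.26 × 5.5607 = 1.4458
S₂/S₁ = e^1.4458 ≈ 4.245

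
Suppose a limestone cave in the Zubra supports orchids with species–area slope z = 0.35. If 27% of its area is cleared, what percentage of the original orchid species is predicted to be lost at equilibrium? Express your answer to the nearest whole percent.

S_new/S_old = (A_new/A_old)^z = 0.73^0.35
= exp(0.35 × ln 0.73) = exp(0.35 × -0.3147) = exp(-0.1101) ≈ 0.8957
Fraction lost = 1 − 0.8957 = 0.1043

10%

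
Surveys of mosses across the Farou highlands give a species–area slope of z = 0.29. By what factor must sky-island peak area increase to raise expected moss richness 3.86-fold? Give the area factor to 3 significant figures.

105

(A₂/A₁)^0.29 = 3.86, so A₂/A₁ = 3.86^(1/0.29) = 3.86^3.448
ln(A₂/A₁) = ln 3.86 / 0.29 = 1.3507 / 0.29 = 4.6575
A₂/A₁ = e^4.6575 ≈ 105.4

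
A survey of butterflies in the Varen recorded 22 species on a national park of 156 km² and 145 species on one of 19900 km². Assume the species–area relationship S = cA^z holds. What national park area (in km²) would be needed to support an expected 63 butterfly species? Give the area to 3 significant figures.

2330 km²

z = ln(145/22) / ln(19900/156) = 1.8857 / 4.8486 = 0.3889
c = 22 / 156^0.3889 = 22 / 7.127 = 3.087
A = (63/3.087)^(1/0.3889) ⇒ ln A = ln(20.41)/0.3889 = 7.7551
A = e^7.7551 ≈ 2333 km²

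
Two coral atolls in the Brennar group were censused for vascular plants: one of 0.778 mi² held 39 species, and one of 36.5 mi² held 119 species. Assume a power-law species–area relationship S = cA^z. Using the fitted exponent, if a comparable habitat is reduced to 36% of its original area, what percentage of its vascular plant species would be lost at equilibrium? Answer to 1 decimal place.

25.6%

z = ln(119/39) / ln(36.5/0.778) = 1.1156 / 3.8483 = 0.2899
S_new/S_old = (A_new/A_old)^z = 0.36^0.2899 = exp(0.2899 × -1.0217) = 0.7437
Fraction lost = 1 − 0.7437 = 0.2563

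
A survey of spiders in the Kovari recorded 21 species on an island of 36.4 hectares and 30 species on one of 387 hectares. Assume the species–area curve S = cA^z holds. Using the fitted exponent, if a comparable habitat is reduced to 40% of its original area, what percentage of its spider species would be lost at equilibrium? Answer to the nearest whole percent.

13%

z = ln(30/21) / ln(387/36.4) = 0.3567 / 2.3639 = 0.1509
S_new/S_old = (A_new/A_old)^z = 0.4^0.1509 = exp(0.1509 × -0.9163) = 0.8709
Fraction lost = 1 − 0.8709 = 0.1291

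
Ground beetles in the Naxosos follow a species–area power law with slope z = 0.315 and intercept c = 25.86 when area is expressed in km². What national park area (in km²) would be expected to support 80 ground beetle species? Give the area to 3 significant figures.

36.1 km²

80 = 25.86 × A^0.315  ⇒  A^0.315 = 80/25.86 = 3.094
ln A = ln(3.094) / 0.315 = 1.1293 / 0.315 = 3.5852
A = e^3.5852 ≈ 36.06 km²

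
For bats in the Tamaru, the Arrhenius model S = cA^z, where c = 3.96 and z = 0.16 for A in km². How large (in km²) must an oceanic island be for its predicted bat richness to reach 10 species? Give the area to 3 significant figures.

10 = 3.96 × A^0.16  ⇒  A^0.16 = 10/3.96 = 2.525
ln A = ln(2.525) / 0.16 = 0.9263 / 0.16 = 5.7896
A = e^5.7896 ≈ 326.9 km²

327 km²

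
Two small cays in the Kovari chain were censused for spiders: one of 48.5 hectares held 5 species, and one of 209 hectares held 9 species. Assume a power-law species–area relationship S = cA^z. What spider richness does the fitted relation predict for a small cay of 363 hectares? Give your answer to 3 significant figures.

11.2

z = ln(9/5) / ln(209/48.5) = 0.5878 / 1.4608 = 0.4024
c = 5 / 48.5^0.4024 = 5 / 4.768 = 1.049
S₃ = 1.049 × 363^0.4024 = 1.049 × 10.72 ≈ 11.24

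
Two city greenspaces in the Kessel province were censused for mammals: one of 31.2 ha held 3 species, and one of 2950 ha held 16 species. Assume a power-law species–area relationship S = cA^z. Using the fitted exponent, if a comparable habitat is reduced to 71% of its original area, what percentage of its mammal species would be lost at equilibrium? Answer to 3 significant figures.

z = ln(16/3) / ln(2950/31.2) = 1.6740 / 4.5491 = 0.3680
S_new/S_old = (A_new/A_old)^z = 0.71^0.3680 = exp(0.3680 × -0.3425) = 0.8816
Fraction lost = 1 − 0.8816 = 0.1184

11.8%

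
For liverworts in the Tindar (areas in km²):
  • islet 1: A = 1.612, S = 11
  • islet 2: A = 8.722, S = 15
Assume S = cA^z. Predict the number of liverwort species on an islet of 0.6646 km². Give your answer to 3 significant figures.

z = ln(15/11) / ln(8.722/1.612) = 0.3102 / 1.6884 = 0.1837
c = 11 / 1.612^0.1837 = 11 / 1.092 = 10.08
S₃ = 10.08 × 0.6646^0.1837 = 10.08 × 0.9277 ≈ 9.348

9.35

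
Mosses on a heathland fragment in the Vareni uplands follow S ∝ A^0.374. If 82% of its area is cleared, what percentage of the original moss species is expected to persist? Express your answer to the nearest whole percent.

S_new/S_old = (A_new/A_old)^z = 0.18^0.374
= exp(0.374 × ln 0.18) = exp(0.374 × -1.7148) = exp(-0.6413) ≈ 0.5266

53%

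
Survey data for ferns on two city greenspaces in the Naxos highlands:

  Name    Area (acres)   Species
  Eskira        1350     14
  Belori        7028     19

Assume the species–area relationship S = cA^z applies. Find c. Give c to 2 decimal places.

3.69

z = ln(S₂/S₁) / ln(A₂/A₁) = ln(19/14) / ln(7028/1350) = 0.3054 / 1.6498 = 0.1851
c = S₁ / A₁^z = 14 / 1350^0.1851 = 14 / 3.797 = 3.687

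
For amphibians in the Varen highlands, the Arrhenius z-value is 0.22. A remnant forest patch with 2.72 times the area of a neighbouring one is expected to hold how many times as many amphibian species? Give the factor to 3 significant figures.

S₂/S₁ = (A₂/A₁)^z = 2.72^0.22
ln(S₂/S₁) = 0.22 × ln 2.72 = 0.22 × 1.0006 = 0.2201
S₂/S₁ = e^0.2201 ≈ 1.246

1.25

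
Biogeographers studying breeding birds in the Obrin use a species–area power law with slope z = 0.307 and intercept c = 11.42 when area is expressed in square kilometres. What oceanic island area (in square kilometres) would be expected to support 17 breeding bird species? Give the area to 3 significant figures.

3.65 square kilometres

17 = 11.42 × A^0.307  ⇒  A^0.307 = 17/11.42 = 1.489
ln A = ln(1.489) / 0.307 = 0.3978 / 0.307 = 1.2959
A = e^1.2959 ≈ 3.654 square kilometres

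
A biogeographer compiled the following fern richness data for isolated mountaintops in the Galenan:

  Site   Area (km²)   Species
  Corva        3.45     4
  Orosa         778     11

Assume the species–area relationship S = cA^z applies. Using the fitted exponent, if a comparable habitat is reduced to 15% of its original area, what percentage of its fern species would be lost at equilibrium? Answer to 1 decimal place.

29.8%

z = ln(11/4) / ln(778/3.45) = 1.0116 / 5.4184 = 0.1867
S_new/S_old = (A_new/A_old)^z = 0.15^0.1867 = exp(0.1867 × -1.8971) = 0.7017
Fraction lost = 1 − 0.7017 = 0.2983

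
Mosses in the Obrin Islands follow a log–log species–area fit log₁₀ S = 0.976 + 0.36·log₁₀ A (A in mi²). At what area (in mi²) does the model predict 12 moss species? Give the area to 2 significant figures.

12 = 9.462 × A^0.36  ⇒  A^0.36 = 12/9.462 = 1.268
ln A = ln(1.268) / 0.36 = 0.2376 / 0.36 = 0.6600
A = e^0.6600 ≈ 1.935 mi²

1.9 mi²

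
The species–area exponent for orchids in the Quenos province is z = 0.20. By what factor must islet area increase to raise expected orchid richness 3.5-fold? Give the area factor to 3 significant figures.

525

(A₂/A₁)^0.2 = 3.5, so A₂/A₁ = 3.5^(1/0.2) = 3.5^5
ln(A₂/A₁) = ln 3.5 / 0.2 = 1.2528 / 0.2 = 6.2638
A₂/A₁ = e^6.2638 ≈ 525.2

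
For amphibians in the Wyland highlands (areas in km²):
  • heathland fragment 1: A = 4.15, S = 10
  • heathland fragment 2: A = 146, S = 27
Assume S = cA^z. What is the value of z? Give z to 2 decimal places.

Taking logs: ln S = ln c + z ln A, so z = (ln S₂ − ln S₁)/(ln A₂ − ln A₁).
z = ln(27/10) / ln(146/4.15) = ln(2.7) / ln(35.18) = 0.9933 / 3.5605 = 0.2790

0.28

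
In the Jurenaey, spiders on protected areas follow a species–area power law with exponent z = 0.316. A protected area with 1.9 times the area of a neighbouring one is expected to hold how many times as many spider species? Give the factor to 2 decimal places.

S₂/S₁ = (A₂/A₁)^z = 1.9^0.316
ln(S₂/S₁) = 0.316 × ln 1.9 = 0.316 × 0.6419 = 0.2028
S₂/S₁ = e^0.2028 ≈ 1.225

1.22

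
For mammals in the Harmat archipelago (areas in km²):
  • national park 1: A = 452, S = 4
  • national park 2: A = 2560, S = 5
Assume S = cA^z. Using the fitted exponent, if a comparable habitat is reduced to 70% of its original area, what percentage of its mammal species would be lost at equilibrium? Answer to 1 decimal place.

z = ln(5/4) / ln(2560/452) = 0.2231 / 1.7341 = 0.1287
S_new/S_old = (A_new/A_old)^z = 0.7^0.1287 = exp(0.1287 × -0.3567) = 0.9551
Fraction lost = 1 − 0.9551 = 0.04486

4.5%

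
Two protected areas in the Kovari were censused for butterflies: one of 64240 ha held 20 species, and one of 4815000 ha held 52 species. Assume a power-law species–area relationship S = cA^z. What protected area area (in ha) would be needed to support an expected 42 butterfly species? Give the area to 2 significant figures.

1800000 ha

z = ln(52/20) / ln(4815000/64240) = 0.9555 / 4.3169 = 0.2213
c = 20 / 64240^0.2213 = 20 / 11.59 = 1.725
A = (42/1.725)^(1/0.2213) ⇒ ln A = ln(24.34)/0.2213 = 14.4223
A = e^14.4223 ≈ 1834622 ha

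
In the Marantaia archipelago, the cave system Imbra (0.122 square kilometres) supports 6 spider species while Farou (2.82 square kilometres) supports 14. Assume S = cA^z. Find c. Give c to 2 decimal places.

z = ln(S₂/S₁) / ln(A₂/A₁) = ln(14/6) / ln(2.82/0.122) = 0.8473 / 3.1405 = 0.2698
c = S₁ / A₁^z = 6 / 0.122^0.2698 = 6 / 0.5669 = 10.58

10.58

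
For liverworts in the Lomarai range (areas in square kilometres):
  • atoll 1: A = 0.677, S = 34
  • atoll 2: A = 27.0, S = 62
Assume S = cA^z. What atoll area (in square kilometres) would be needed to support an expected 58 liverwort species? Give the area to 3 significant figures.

17.9 square kilometres

z = ln(62/34) / ln(27/0.677) = 0.6008 / 3.6859 = 0.1630
c = 34 / 0.677^0.1630 = 34 / 0.9384 = 36.23
A = (58/36.23)^(1/0.1630) ⇒ ln A = ln(1.601)/0.1630 = 2.8867
A = e^2.8867 ≈ 17.93 square kilometres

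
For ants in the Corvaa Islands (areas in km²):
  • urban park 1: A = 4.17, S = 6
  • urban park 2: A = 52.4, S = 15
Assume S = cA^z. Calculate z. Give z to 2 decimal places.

Taking logs: ln S = ln c + z ln A, so z = (ln S₂ − ln S₁)/(ln A₂ − ln A₁).
z = ln(15/6) / ln(52.4/4.17) = ln(2.5) / ln(12.57) = 0.9163 / 2.5310 = 0.3620

0.36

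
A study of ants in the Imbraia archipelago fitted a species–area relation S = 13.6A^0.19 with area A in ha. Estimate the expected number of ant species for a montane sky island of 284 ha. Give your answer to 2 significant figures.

S = 13.6 × 284^0.19
ln S = ln 13.6 + 0.19 × ln 284 = 2.6101 + 0.19 × 5.6490 = 3.6834
S = e^3.6834 ≈ 39.78

40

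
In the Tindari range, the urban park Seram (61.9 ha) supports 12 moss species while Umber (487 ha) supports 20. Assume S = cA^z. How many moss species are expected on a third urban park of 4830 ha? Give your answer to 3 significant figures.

35.3

z = ln(20/12) / ln(487/61.9) = 0.5108 / 2.0627 = 0.2476
c = 12 / 61.9^0.2476 = 12 / 2.778 = 4.32
S₃ = 4.32 × 4830^0.2476 = 4.32 × 8.172 ≈ 35.3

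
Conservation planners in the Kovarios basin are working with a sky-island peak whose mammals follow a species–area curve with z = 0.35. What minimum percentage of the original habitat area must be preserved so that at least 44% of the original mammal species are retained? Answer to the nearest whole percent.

Need (A_new/A_old)^0.35 = 0.44, so A_new/A_old = 0.44^(1/0.35) = 0.44^2.857
ln(A_new/A_old) = ln 0.44 / 0.35 = -0.8210 / 0.35 = -2.3457
A_new/A_old = e^-2.3457 ≈ 0.09578

10%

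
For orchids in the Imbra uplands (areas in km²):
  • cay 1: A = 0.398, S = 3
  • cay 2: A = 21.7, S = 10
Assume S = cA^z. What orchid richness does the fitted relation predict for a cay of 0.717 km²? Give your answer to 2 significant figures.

z = ln(10/3) / ln(21.7/0.398) = 1.2040 / 3.9986 = 0.3011
c = 3 / 0.398^0.3011 = 3 / 0.7577 = 3.959
S₃ = 3.959 × 0.717^0.3011 = 3.959 × 0.9047 ≈ 3.582

3.6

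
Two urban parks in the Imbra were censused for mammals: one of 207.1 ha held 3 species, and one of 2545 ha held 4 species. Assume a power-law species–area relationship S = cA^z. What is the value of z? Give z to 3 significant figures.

Taking logs: ln S = ln c + z ln A, so z = (ln S₂ − ln S₁)/(ln A₂ − ln A₁).
z = ln(4/3) / ln(2545/207.1) = ln(1.333) / ln(12.29) = 0.2877 / 2.5087 = 0.1147

0.115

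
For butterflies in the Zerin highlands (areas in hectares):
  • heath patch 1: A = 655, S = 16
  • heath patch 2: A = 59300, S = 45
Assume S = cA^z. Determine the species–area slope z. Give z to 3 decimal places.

0.230

Taking logs: ln S = ln c + z ln A, so z = (ln S₂ − ln S₁)/(ln A₂ − ln A₁).
z = ln(45/16) / ln(59300/655) = ln(2.812) / ln(90.53) = 1.0341 / 4.5057 = 0.2295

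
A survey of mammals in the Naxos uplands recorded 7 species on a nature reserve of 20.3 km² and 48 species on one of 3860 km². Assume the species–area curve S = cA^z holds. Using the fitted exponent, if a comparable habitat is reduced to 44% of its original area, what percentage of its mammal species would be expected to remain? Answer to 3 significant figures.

z = ln(48/7) / ln(3860/20.3) = 1.9253 / 5.2478 = 0.3669
S_new/S_old = (A_new/A_old)^z = 0.44^0.3669 = exp(0.3669 × -0.8210) = 0.7399

74.0%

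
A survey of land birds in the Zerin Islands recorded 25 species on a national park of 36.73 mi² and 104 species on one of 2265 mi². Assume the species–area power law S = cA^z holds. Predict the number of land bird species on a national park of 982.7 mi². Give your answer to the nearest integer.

z = ln(104/25) / ln(2265/36.73) = 1.4255 / 4.1217 = 0.3459
c = 25 / 36.73^0.3459 = 25 / 3.478 = 7.189
S₃ = 7.189 × 982.7^0.3459 = 7.189 × 10.84 ≈ 77.91

78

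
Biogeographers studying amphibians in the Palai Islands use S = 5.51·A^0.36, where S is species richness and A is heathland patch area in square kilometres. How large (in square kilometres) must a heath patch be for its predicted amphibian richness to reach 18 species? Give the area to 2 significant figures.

18 = 5.51 × A^0.36  ⇒  A^0.36 = 18/5.51 = 3.267
ln A = ln(3.267) / 0.36 = 1.1838 / 0.36 = 3.2884
A = e^3.2884 ≈ 26.8 square kilometres

27 square kilometres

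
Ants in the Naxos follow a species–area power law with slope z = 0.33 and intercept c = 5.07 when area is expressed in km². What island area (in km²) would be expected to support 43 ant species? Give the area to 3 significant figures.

43 = 5.07 × A^0.33  ⇒  A^0.33 = 43/5.07 = 8.481
ln A = ln(8.481) / 0.33 = 2.1379 / 0.33 = 6.4784
A = e^6.4784 ≈ 650.9 km²

651 km²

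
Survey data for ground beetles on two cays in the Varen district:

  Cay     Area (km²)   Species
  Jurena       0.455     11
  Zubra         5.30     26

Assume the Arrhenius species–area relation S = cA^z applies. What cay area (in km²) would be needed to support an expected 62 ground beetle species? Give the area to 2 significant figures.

63 km²

z = ln(26/11) / ln(5.3/0.455) = 0.8602 / 2.4552 = 0.3504
c = 11 / 0.455^0.3504 = 11 / 0.7589 = 14.49
A = (62/14.49)^(1/0.3504) ⇒ ln A = ln(4.277)/0.3504 = 4.1481
A = e^4.1481 ≈ 63.31 km²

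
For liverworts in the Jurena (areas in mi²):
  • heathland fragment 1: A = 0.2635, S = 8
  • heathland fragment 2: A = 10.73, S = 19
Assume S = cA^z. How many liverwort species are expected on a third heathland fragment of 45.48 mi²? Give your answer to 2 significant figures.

27

z = ln(19/8) / ln(10.73/0.2635) = 0.8650 / 3.7067 = 0.2334
c = 8 / 0.2635^0.2334 = 8 / 0.7325 = 10.92
S₃ = 10.92 × 45.48^0.2334 = 10.92 × 2.437 ≈ 26.61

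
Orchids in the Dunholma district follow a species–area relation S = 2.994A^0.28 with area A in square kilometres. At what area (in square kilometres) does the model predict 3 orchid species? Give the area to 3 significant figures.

3 = 2.994 × A^0.28  ⇒  A^0.28 = 3/2.994 = 1.002
ln A = ln(1.002) / 0.28 = 0.0020 / 0.28 = 0.0072
A = e^0.0072 ≈ 1.007 square kilometres

1.01 square kilometres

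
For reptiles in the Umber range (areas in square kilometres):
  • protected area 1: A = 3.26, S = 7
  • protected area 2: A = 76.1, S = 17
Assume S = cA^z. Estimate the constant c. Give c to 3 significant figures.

5.02

z = ln(S₂/S₁) / ln(A₂/A₁) = ln(17/7) / ln(76.1/3.26) = 0.8873 / 3.1503 = 0.2817
c = S₁ / A₁^z = 7 / 3.26^0.2817 = 7 / 1.395 = 5.018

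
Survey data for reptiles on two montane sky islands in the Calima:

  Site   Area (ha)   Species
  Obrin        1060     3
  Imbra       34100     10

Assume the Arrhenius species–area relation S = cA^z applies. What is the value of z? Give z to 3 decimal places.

0.347

Taking logs: ln S = ln c + z ln A, so z = (ln S₂ − ln S₁)/(ln A₂ − ln A₁).
z = ln(10/3) / ln(34100/1060) = ln(3.333) / ln(32.17) = 1.2040 / 3.4710 = 0.3469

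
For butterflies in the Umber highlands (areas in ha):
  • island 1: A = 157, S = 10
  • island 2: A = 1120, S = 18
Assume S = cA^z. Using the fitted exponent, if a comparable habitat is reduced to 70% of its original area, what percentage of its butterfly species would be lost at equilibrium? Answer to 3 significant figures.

10.1%

z = ln(18/10) / ln(1120/157) = 0.5878 / 1.9648 = 0.2992
S_new/S_old = (A_new/A_old)^z = 0.7^0.2992 = exp(0.2992 × -0.3567) = 0.8988
Fraction lost = 1 − 0.8988 = 0.1012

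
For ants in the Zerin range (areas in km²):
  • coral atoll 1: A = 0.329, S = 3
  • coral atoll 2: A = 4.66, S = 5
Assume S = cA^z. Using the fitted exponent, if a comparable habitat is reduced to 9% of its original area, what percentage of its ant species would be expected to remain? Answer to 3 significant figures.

z = ln(5/3) / ln(4.66/0.329) = 0.5108 / 2.6507 = 0.1927
S_new/S_old = (A_new/A_old)^z = 0.09^0.1927 = exp(0.1927 × -2.4079) = 0.6287

62.9%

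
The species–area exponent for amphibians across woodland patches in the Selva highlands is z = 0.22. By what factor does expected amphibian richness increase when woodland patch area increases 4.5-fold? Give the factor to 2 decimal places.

1.39

S₂/S₁ = (A₂/A₁)^z = 4.5^0.22
ln(S₂/S₁) = 0.22 × ln 4.5 = 0.22 × 1.5041 = 0.3309
S₂/S₁ = e^0.3309 ≈ 1.392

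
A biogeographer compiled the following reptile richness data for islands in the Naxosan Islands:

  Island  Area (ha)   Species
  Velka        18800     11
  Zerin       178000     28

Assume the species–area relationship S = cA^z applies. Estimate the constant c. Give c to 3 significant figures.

0.184

z = ln(S₂/S₁) / ln(A₂/A₁) = ln(28/11) / ln(178000/18800) = 0.9343 / 2.2479 = 0.4156
c = S₁ / A₁^z = 11 / 18800^0.4156 = 11 / 59.77 = 0.184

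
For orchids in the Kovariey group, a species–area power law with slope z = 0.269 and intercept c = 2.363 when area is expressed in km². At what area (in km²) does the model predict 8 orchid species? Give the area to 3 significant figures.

8 = 2.363 × A^0.269  ⇒  A^0.269 = 8/2.363 = 3.386
ln A = ln(3.386) / 0.269 = 1.2195 / 0.269 = 4.5335
A = e^4.5335 ≈ 93.08 km²

93.1 km²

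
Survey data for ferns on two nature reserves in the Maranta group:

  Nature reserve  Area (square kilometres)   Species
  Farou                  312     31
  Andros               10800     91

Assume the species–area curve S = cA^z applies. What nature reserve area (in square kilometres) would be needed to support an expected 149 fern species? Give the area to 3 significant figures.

54700 square kilometres

z = ln(91/31) / ln(10800/312) = 1.0769 / 3.5443 = 0.3038
c = 31 / 312^0.3038 = 31 / 5.725 = 5.414
A = (149/5.414)^(1/0.3038) ⇒ ln A = ln(27.52)/0.3038 = 10.9102
A = e^10.9102 ≈ 54731 square kilometres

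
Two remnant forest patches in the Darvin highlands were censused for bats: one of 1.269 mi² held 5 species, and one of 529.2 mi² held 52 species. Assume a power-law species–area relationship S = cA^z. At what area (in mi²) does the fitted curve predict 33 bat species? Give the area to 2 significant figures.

z = ln(52/5) / ln(529.2/1.269) = 2.3418 / 6.0331 = 0.3882
c = 5 / 1.269^0.3882 = 5 / 1.097 = 4.558
A = (33/4.558)^(1/0.3882) ⇒ ln A = ln(7.239)/0.3882 = 5.0998
A = e^5.0998 ≈ 164 mi²

160 mi²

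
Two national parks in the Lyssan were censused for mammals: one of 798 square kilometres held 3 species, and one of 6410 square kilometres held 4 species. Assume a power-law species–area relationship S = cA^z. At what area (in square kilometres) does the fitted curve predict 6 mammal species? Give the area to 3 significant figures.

z = ln(4/3) / ln(6410/798) = 0.2877 / 2.0835 = 0.1381
c = 3 / 798^0.1381 = 3 / 2.516 = 1.192
A = (6/1.192)^(1/0.1381) ⇒ ln A = ln(5.032)/0.1381 = 11.7022
A = e^11.7022 ≈ 120831 square kilometres

121000 square kilometres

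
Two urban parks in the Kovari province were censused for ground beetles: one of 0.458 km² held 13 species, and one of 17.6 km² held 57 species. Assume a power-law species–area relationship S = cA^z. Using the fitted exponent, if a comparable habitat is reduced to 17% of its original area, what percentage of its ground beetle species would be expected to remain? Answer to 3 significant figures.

z = ln(57/13) / ln(17.6/0.458) = 1.4781 / 3.6488 = 0.4051
S_new/S_old = (A_new/A_old)^z = 0.17^0.4051 = exp(0.4051 × -1.7720) = 0.4878

48.8%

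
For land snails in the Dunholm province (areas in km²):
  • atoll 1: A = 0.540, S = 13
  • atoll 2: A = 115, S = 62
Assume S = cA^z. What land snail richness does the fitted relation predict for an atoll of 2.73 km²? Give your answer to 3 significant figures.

z = ln(62/13) / ln(115/0.54) = 1.5622 / 5.3611 = 0.2914
c = 13 / 0.54^0.2914 = 13 / 0.8356 = 15.56
S₃ = 15.56 × 2.73^0.2914 = 15.56 × 1.34 ≈ 20.85

20.8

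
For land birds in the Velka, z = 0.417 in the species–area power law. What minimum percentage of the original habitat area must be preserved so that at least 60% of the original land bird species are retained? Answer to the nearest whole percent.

Need (A_new/A_old)^0.417 = 0.6, so A_new/A_old = 0.6^(1/0.417) = 0.6^2.398
ln(A_new/A_old) = ln 0.6 / 0.417 = -0.5108 / 0.417 = -1.2250
A_new/A_old = e^-1.2250 ≈ 0.2938

29%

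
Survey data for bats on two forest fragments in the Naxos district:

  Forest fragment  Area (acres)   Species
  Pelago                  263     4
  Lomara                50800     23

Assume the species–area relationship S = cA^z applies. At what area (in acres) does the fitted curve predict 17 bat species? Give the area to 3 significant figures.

z = ln(23/4) / ln(50800/263) = 1.7492 / 5.2635 = 0.3323
c = 4 / 263^0.3323 = 4 / 6.371 = 0.6278
A = (17/0.6278)^(1/0.3323) ⇒ ln A = ln(27.08)/0.3323 = 9.9261
A = e^9.9261 ≈ 20457 acres

20500 acres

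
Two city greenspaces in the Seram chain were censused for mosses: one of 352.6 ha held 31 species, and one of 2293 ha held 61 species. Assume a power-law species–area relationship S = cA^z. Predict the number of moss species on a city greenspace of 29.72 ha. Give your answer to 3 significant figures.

z = ln(61/31) / ln(2293/352.6) = 0.6769 / 1.8723 = 0.3615
c = 31 / 352.6^0.3615 = 31 / 8.335 = 3.719
S₃ = 3.719 × 29.72^0.3615 = 3.719 × 3.408 ≈ 12.68

12.7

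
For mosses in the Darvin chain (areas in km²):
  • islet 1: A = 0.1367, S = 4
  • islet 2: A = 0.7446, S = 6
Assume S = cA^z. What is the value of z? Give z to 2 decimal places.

0.24

Taking logs: ln S = ln c + z ln A, so z = (ln S₂ − ln S₁)/(ln A₂ − ln A₁).
z = ln(6/4) / ln(0.7446/0.1367) = ln(1.5) / ln(5.447) = 0.4055 / 1.6951 = 0.2392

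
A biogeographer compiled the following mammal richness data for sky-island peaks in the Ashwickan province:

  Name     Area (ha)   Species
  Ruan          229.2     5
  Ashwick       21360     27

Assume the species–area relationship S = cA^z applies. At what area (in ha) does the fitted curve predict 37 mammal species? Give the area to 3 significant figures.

z = ln(27/5) / ln(21360/229.2) = 1.6864 / 4.5347 = 0.3719
c = 5 / 229.2^0.3719 = 5 / 7.546 = 0.6626
A = (37/0.6626)^(1/0.3719) ⇒ ln A = ln(55.84)/0.3719 = 10.8165
A = e^10.8165 ≈ 49837 ha

49800 ha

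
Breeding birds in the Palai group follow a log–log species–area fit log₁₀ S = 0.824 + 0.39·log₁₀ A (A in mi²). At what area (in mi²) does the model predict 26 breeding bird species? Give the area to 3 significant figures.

32.8 mi²

26 = 6.668 × A^0.39  ⇒  A^0.39 = 26/6.668 = 3.899
ln A = ln(3.899) / 0.39 = 1.3608 / 0.39 = 3.4891
A = e^3.4891 ≈ 32.76 mi²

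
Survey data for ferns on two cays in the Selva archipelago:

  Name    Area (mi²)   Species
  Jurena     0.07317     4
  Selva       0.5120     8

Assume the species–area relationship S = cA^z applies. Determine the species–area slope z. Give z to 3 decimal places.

0.356

Taking logs: ln S = ln c + z ln A, so z = (ln S₂ − ln S₁)/(ln A₂ − ln A₁).
z = ln(8/4) / ln(0.512/0.07317) = ln(2) / ln(6.997) = 0.6931 / 1.9455 = 0.3563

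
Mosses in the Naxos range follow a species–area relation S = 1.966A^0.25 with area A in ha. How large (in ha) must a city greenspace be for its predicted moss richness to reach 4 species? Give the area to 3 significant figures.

17.1 ha

4 = 1.966 × A^0.25  ⇒  A^0.25 = 4/1.966 = 2.035
ln A = ln(2.035) / 0.25 = 0.7103 / 0.25 = 2.8412
A = e^2.8412 ≈ 17.14 ha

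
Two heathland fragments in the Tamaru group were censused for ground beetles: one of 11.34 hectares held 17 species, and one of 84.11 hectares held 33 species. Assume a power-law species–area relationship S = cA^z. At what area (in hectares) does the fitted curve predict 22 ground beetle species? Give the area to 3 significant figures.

24.7 hectares

z = ln(33/17) / ln(84.11/11.34) = 0.6633 / 2.0038 = 0.3310
c = 17 / 11.34^0.3310 = 17 / 2.234 = 7.609
A = (22/7.609)^(1/0.3310) ⇒ ln A = ln(2.891)/0.3310 = 3.2072
A = e^3.2072 ≈ 24.71 hectares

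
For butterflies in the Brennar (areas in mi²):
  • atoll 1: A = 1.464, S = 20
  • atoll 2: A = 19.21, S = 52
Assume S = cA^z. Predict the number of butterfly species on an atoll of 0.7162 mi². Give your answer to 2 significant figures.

15

z = ln(52/20) / ln(19.21/1.464) = 0.9555 / 2.5743 = 0.3712
c = 20 / 1.464^0.3712 = 20 / 1.152 = 17.36
S₃ = 17.36 × 0.7162^0.3712 = 17.36 × 0.8835 ≈ 15.34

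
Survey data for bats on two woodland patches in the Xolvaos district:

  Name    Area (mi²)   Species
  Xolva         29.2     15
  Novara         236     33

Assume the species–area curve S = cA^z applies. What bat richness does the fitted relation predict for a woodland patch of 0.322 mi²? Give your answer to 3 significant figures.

z = ln(33/15) / ln(236/29.2) = 0.7885 / 2.0897 = 0.3773
c = 15 / 29.2^0.3773 = 15 / 3.572 = 4.199
S₃ = 4.199 × 0.322^0.3773 = 4.199 × 0.6521 ≈ 2.738

2.74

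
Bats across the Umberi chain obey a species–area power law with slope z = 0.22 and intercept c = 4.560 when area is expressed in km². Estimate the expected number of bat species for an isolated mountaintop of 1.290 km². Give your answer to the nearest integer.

5 species

S = 4.56 × 1.29^0.22 = 4.56 × 1.058 ≈ 4.823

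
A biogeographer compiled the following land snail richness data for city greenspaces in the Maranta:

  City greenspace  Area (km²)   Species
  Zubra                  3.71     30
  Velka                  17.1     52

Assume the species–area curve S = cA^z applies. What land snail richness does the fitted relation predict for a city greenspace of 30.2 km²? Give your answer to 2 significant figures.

64

z = ln(52/30) / ln(17.1/3.71) = 0.5500 / 1.5280 = 0.3600
c = 30 / 3.71^0.3600 = 30 / 1.603 = 18.71
S₃ = 18.71 × 30.2^0.3600 = 18.71 × 3.41 ≈ 63.81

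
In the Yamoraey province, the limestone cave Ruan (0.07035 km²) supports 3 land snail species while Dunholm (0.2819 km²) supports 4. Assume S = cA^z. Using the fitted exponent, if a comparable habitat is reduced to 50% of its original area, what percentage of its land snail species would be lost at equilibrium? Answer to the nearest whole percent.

z = ln(4/3) / ln(0.2819/0.07035) = 0.2877 / 1.3881 = 0.2073
S_new/S_old = (A_new/A_old)^z = 0.5^0.2073 = exp(0.2073 × -0.6931) = 0.8662
Fraction lost = 1 − 0.8662 = 0.1338

13%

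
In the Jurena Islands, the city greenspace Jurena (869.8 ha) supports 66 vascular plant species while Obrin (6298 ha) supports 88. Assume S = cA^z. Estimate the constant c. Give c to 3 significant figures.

z = ln(S₂/S₁) / ln(A₂/A₁) = ln(88/66) / ln(6298/869.8) = 0.2877 / 1.9797 = 0.1453
c = S₁ / A₁^z = 66 / 869.8^0.1453 = 66 / 2.674 = 24.68

24.7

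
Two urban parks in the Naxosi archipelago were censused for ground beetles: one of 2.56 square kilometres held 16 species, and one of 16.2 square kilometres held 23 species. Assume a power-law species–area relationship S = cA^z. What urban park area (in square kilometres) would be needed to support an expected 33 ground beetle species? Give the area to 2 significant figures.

z = ln(23/16) / ln(16.2/2.56) = 0.3629 / 1.8450 = 0.1967
c = 16 / 2.56^0.1967 = 16 / 1.203 = 13.3
A = (33/13.3)^(1/0.1967) ⇒ ln A = ln(2.481)/0.1967 = 4.6204
A = e^4.6204 ≈ 101.5 square kilometres

100 square kilometres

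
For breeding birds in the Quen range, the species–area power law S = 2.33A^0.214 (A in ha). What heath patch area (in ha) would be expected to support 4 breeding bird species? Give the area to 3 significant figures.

4 = 2.33 × A^0.214  ⇒  A^0.214 = 4/2.33 = 1.717
ln A = ln(1.717) / 0.214 = 0.5404 / 0.214 = 2.5254
A = e^2.5254 ≈ 12.5 ha

12.5 ha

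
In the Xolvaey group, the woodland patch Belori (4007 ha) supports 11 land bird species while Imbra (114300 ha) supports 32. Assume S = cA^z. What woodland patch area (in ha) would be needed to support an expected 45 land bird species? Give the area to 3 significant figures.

333000 ha

z = ln(32/11) / ln(114300/4007) = 1.0678 / 3.3508 = 0.3187
c = 11 / 4007^0.3187 = 11 / 14.07 = 0.782
A = (45/0.782)^(1/0.3187) ⇒ ln A = ln(57.54)/0.3187 = 12.7164
A = e^12.7164 ≈ 333160 ha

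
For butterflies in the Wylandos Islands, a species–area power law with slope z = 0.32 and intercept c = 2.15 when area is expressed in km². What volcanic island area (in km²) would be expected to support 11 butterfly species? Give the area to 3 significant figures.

11 = 2.15 × A^0.32  ⇒  A^0.32 = 11/2.15 = 5.116
ln A = ln(5.116) / 0.32 = 1.6324 / 0.32 = 5.1013
A = e^5.1013 ≈ 164.2 km²

164 km²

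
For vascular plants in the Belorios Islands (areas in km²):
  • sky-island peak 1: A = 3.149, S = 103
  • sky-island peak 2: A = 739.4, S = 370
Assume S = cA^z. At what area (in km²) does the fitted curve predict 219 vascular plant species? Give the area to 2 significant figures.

z = ln(370/103) / ln(739.4/3.149) = 1.2788 / 5.4588 = 0.2343
c = 103 / 3.149^0.2343 = 103 / 1.308 = 78.73
A = (219/78.73)^(1/0.2343) ⇒ ln A = ln(2.782)/0.2343 = 4.3672
A = e^4.3672 ≈ 78.82 km²

79 km²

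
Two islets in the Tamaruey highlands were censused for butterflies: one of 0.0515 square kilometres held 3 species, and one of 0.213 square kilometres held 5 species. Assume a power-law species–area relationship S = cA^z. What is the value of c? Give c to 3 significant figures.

z = ln(S₂/S₁) / ln(A₂/A₁) = ln(5/3) / ln(0.213/0.0515) = 0.5108 / 1.4197 = 0.3598
c = S₁ / A₁^z = 3 / 0.0515^0.3598 = 3 / 0.344 = 8.722

8.72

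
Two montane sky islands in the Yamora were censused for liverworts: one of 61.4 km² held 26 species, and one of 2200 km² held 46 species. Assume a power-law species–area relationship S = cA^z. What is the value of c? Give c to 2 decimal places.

13.49

z = ln(S₂/S₁) / ln(A₂/A₁) = ln(46/26) / ln(2200/61.4) = 0.5705 / 3.5788 = 0.1594
c = S₁ / A₁^z = 26 / 61.4^0.1594 = 26 / 1.928 = 13.49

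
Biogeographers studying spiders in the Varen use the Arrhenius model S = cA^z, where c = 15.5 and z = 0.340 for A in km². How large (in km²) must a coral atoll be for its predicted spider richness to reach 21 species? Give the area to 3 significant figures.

2.44 km²

21 = 15.5 × A^0.34  ⇒  A^0.34 = 21/15.5 = 1.355
ln A = ln(1.355) / 0.34 = 0.3037 / 0.34 = 0.8932
A = e^0.8932 ≈ 2.443 km²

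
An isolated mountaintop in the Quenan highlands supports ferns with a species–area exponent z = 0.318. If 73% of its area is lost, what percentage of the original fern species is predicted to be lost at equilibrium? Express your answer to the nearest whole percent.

34%

S_new/S_old = (A_new/A_old)^z = 0.27^0.318
= exp(0.318 × ln 0.27) = exp(0.318 × -1.3093) = exp(-0.4164) ≈ 0.6594
Fraction lost = 1 − 0.6594 = 0.3406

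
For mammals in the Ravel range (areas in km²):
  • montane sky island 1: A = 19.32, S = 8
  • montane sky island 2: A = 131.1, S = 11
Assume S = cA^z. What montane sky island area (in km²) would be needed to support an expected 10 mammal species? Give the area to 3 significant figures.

73.9 km²

z = ln(11/8) / ln(131.1/19.32) = 0.3185 / 1.9148 = 0.1663
c = 8 / 19.32^0.1663 = 8 / 1.636 = 4.889
A = (10/4.889)^(1/0.1663) ⇒ ln A = ln(2.045)/0.1663 = 4.3029
A = e^4.3029 ≈ 73.91 km²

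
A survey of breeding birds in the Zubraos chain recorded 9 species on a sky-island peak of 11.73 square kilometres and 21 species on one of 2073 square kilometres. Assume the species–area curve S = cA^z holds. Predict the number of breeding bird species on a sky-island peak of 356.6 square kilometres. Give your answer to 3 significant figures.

15.7

z = ln(21/9) / ln(2073/11.73) = 0.8473 / 5.1746 = 0.1637
c = 9 / 11.73^0.1637 = 9 / 1.497 = 6.014
S₃ = 6.014 × 356.6^0.1637 = 6.014 × 2.618 ≈ 15.74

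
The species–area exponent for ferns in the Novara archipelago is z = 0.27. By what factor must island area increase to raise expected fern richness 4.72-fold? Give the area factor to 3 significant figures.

313

(A₂/A₁)^0.27 = 4.72, so A₂/A₁ = 4.72^(1/0.27) = 4.72^3.704
ln(A₂/A₁) = ln 4.72 / 0.27 = 1.5518 / 0.27 = 5.7474
A₂/A₁ = e^5.7474 ≈ 313.4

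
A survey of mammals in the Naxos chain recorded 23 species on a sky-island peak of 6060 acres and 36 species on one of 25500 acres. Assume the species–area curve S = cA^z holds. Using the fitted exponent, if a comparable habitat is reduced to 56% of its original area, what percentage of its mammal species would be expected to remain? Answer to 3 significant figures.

83.5%

z = ln(36/23) / ln(25500/6060) = 0.4480 / 1.4370 = 0.3118
S_new/S_old = (A_new/A_old)^z = 0.56^0.3118 = exp(0.3118 × -0.5798) = 0.8346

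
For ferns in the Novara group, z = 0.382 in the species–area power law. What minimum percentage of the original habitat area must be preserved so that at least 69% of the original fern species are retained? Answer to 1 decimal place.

37.9%

Need (A_new/A_old)^0.382 = 0.69, so A_new/A_old = 0.69^(1/0.382) = 0.69^2.618
ln(A_new/A_old) = ln 0.69 / 0.382 = -0.3711 / 0.382 = -0.9714
A_new/A_old = e^-0.9714 ≈ 0.3786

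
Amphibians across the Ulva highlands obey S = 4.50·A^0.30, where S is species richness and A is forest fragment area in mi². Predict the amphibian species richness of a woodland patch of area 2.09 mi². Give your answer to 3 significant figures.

S = 4.5 × 2.09^0.3
ln S = ln 4.5 + 0.3 × ln 2.09 = 1.5041 + 0.3 × 0.7372 = 1.7252
S = e^1.7252 ≈ 5.614

5.61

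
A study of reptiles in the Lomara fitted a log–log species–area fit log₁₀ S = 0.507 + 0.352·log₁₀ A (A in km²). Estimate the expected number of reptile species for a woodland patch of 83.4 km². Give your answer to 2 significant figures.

S = 3.214 × 83.4^0.352
ln S = ln 3.214 + 0.352 × ln 83.4 = 1.1674 + 0.352 × 4.4236 = 2.7245
S = e^2.7245 ≈ 15.25

15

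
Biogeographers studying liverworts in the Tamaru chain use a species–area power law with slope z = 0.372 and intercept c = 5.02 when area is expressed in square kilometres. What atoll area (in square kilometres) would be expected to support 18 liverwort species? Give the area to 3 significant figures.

31.0 square kilometres

18 = 5.02 × A^0.372  ⇒  A^0.372 = 18/5.02 = 3.586
ln A = ln(3.586) / 0.372 = 1.2769 / 0.372 = 3.4326
A = e^3.4326 ≈ 30.96 square kilometres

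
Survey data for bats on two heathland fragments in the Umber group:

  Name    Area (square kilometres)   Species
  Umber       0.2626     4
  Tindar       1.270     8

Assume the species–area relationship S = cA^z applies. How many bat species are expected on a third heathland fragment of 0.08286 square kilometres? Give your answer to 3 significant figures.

2.41

z = ln(8/4) / ln(1.27/0.2626) = 0.6931 / 1.5761 = 0.4398
c = 4 / 0.2626^0.4398 = 4 / 0.5554 = 7.202
S₃ = 7.202 × 0.08286^0.4398 = 7.202 × 0.3344 ≈ 2.409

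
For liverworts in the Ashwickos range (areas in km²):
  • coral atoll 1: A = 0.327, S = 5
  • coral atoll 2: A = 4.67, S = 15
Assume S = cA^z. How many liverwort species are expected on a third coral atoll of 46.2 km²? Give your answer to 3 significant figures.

38.7

z = ln(15/5) / ln(4.67/0.327) = 1.0986 / 2.6590 = 0.4132
c = 5 / 0.327^0.4132 = 5 / 0.6301 = 7.935
S₃ = 7.935 × 46.2^0.4132 = 7.935 × 4.873 ≈ 38.67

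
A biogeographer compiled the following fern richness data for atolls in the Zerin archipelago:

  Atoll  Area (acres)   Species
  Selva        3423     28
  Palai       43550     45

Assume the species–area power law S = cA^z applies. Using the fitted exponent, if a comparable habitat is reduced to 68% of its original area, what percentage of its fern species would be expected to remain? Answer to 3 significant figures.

z = ln(45/28) / ln(43550/3423) = 0.4745 / 2.5434 = 0.1865
S_new/S_old = (A_new/A_old)^z = 0.68^0.1865 = exp(0.1865 × -0.3857) = 0.9306

93.1%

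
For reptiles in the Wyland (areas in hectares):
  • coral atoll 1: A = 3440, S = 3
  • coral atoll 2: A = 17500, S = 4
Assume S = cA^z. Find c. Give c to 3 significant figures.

z = ln(S₂/S₁) / ln(A₂/A₁) = ln(4/3) / ln(17500/3440) = 0.2877 / 1.6267 = 0.1768
c = S₁ / A₁^z = 3 / 3440^0.1768 = 3 / 4.221 = 0.7107

0.711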